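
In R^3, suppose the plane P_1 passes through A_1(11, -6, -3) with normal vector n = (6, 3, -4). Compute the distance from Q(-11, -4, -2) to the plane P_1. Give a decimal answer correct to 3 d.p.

P_1: n·r = n·A_1 gives 6x + 3y - 4z = 60.
n·Q − d = (6)·(-11) + (3)·(-4) + (-4)·(-2) − 60 = -130; |n| = √61.
Distance = |-130| / √61 = 130/√61 ≈ 16.645.

16.645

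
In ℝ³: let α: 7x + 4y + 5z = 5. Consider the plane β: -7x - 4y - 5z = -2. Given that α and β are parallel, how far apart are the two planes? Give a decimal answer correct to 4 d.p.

Rescale β by 1/(-1): 7x + 4y + 5z = 2. Then distance = |5 − 2| / √90 ≈ 0.3162.

0.3162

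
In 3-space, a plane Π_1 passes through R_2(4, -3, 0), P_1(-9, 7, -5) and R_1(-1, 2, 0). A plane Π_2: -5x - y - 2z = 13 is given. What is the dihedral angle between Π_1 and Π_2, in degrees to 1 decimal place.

55.2

R_2P_1 = (-13, 10, -5), R_2R_1 = (-5, 5, 0); a normal to Π_1 is R_2P_1 × R_2R_1 = (25, 25, -15).
Using R_2: Π_1 has equation 25x + 25y - 15z = 25.
cos θ = |n₁·n₂| / (|n₁||n₂|) = |-120| / (√1475 · √30).
θ = arccos(0.57046) ≈ 55.2°.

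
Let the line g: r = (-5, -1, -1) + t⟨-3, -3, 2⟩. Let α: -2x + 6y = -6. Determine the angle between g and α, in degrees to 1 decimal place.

23.9

sin θ = |n·v| / (|n||v|) = |-12| / (√40 · √22) = 0.40452.
θ ≈ 23.9°.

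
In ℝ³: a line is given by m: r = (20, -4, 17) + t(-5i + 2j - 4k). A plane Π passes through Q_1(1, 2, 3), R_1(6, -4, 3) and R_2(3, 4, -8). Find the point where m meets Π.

Q_1R_1 = (5, -6, 0), Q_1R_2 = (2, 2, -11); a normal to Π is Q_1R_1 × Q_1R_2 = (66, 55, 22).
Using Q_1: Π has equation 66x + 55y + 22z = 242.
Substitute r = (20, -4, 17) + t(-5, 2, -4) into the plane: 1474 + (-308)t = 242, so t = 4.
Intersection: (20, -4, 17) + 4·(-5, 2, -4) = (0, 4, 1).

(0, 4, 1)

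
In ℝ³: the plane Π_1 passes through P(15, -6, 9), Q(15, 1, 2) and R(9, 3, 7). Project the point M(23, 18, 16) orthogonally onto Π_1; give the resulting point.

PQ = (0, 7, -7), PR = (-6, 9, -2); a normal to Π_1 is PQ × PR = (49, 42, 42).
Using P: Π_1 has equation 49x + 42y + 42z = 861.
Foot = M − λn with λ = (n·M − d)/|n|² = (2555 − 861)/5929 = 2/7.
Foot = (23, 18, 16) − (2/7)·(49, 42, 42) = (9, 6, 4).

(9, 6, 4)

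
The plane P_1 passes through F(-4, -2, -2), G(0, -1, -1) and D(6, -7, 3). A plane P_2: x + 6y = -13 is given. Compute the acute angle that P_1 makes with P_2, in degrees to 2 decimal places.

75.65

FG = (4, 1, 1), FD = (10, -5, 5); a normal to P_1 is FG × FD = (10, -10, -30).
Using F: P_1 has equation 10x - 10y - 30z = 40.
cos θ = |n₁·n₂| / (|n₁||n₂|) = |-50| / (√1100 · √37).
θ = arccos(0.24784) ≈ 75.65°.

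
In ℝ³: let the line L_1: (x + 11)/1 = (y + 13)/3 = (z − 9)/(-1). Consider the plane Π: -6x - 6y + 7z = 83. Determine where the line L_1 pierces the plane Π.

L_1 has direction (1, 3, -1) through (-11, -13, 9).
Substitute r = (-11, -13, 9) + t(1, 3, -1) into the plane: 207 + (-31)t = 83, so t = 4.
Intersection: (-11, -13, 9) + 4·(1, 3, -1) = (-7, -1, 5).

(-7, -1, 5)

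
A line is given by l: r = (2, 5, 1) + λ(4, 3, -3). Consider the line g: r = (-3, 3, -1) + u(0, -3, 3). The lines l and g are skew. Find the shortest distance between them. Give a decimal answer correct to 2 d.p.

2.83

Common perpendicular direction n = (4, 3, -3) × (0, -3, 3) = (0, -12, -12).
With w = (-3, 3, -1) − (2, 5, 1) = (-5, -2, -2), w · n = 48.
Distance = |w · n| / |n| = |48| / √288 ≈ 2.83.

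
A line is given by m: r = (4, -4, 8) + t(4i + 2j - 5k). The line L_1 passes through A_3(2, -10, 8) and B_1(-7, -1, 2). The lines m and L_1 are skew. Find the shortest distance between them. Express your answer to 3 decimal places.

5.127

A direction vector for L_1 is B_1 − A_3 = (-9, 9, -6).
Common perpendicular direction n = (4, 2, -5) × (-9, 9, -6) = (33, 69, 54).
With w = (2, -10, 8) − (4, -4, 8) = (-2, -6, 0), w · n = -480.
Distance = |w · n| / |n| = |-480| / √8766 ≈ 5.127.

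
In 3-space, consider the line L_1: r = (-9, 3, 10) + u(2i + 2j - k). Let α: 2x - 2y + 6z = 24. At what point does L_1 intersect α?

Substitute r = (-9, 3, 10) + t(2, 2, -1) into the plane: 36 + (-6)t = 24, so t = 2.
Intersection: (-9, 3, 10) + 2·(2, 2, -1) = (-5, 7, 8).

(-5, 7, 8)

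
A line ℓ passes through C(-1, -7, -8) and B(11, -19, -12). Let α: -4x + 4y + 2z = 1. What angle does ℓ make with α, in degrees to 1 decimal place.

A direction vector for ℓ is B − C = (12, -12, -4).
sin θ = |n·v| / (|n||v|) = |-104| / (√36 · √304) = 0.99413.
θ ≈ 83.8°.

83.8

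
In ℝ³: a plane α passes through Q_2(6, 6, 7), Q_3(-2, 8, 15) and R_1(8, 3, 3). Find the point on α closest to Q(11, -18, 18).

(-1, -6, 3)

Q_2Q_3 = (-8, 2, 8), Q_2R_1 = (2, -3, -4); a normal to α is Q_2Q_3 × Q_2R_1 = (16, -16, 20).
Using Q_2: α has equation 16x - 16y + 20z = 140.
Foot = Q − λn with λ = (n·Q − d)/|n|² = (824 − 140)/912 = 3/4.
Foot = (11, -18, 18) − (3/4)·(16, -16, 20) = (-1, -6, 3).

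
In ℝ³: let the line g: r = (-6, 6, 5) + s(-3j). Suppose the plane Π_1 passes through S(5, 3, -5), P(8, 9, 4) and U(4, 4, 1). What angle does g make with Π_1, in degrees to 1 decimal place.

SP = (3, 6, 9), SU = (-1, 1, 6); a normal to Π_1 is SP × SU = (27, -27, 9).
Using S: Π_1 has equation 27x - 27y + 9z = 9.
sin θ = |n·v| / (|n||v|) = |81| / (√1539 · √9) = 0.68825.
θ ≈ 43.5°.

43.5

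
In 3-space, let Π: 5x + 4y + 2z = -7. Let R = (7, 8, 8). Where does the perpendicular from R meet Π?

(-3, 0, 4)

Foot = R − λn with λ = (n·R − d)/|n|² = (83 − (-7))/45 = 2.
Foot = (7, 8, 8) − 2·(5, 4, 2) = (-3, 0, 4).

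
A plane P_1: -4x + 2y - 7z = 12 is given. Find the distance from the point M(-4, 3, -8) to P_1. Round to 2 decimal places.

7.95

n·M − d = (-4)·(-4) + (2)·(3) + (-7)·(-8) − 12 = 66; |n| = √69.
Distance = |66| / √69 = 66/√69 ≈ 7.95.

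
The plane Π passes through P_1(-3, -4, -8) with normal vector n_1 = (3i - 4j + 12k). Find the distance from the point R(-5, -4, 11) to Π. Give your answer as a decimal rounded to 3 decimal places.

Π: n_1·r = n_1·P_1 gives 3x - 4y + 12z = -89.
n·R − d = (3)·(-5) + (-4)·(-4) + (12)·(11) − (-89) = 222; |n| = √169.
Distance = |222| / √169 = 222/√169 ≈ 17.077.

17.077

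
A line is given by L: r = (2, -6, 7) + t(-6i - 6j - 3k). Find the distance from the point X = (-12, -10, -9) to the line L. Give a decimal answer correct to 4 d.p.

12.9443

Taking (2, -6, 7) on L with direction v = (-6, -6, -3): w = X − (2, -6, 7) = (-14, -4, -16), and w × v = (-84, 54, 60).
Distance = |w × v| / |v| = √13572 / √81 ≈ 12.9443.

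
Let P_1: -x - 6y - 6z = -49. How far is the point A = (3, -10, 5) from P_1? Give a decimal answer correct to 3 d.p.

8.895

n·A − d = (-1)·(3) + (-6)·(-10) + (-6)·(5) − (-49) = 76; |n| = √73.
Distance = |76| / √73 = 76/√73 ≈ 8.895.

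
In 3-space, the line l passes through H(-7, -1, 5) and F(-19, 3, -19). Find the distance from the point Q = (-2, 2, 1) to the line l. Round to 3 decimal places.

6.846

A direction vector for l is F − H = (-12, 4, -24).
Taking (-7, -1, 5) on l with direction v = (-12, 4, -24): w = Q − (-7, -1, 5) = (5, 3, -4), and w × v = (-56, 168, 56).
Distance = |w × v| / |v| = √34496 / √736 ≈ 6.846.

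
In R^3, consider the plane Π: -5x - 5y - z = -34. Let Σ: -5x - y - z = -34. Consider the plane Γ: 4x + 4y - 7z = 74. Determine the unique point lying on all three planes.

Solving the 3×3 linear system -5x - 5y - z = -34, -5x - y - z = -34, 4x + 4y - 7z = 74 (e.g. by elimination or Cramer's rule, determinant = 156) gives (8, 0, -6).

(8, 0, -6)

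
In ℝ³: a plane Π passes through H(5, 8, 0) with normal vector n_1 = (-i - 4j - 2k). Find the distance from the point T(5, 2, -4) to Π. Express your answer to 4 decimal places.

Π: n_1·r = n_1·H gives -x - 4y - 2z = -37.
n·T − d = (-1)·(5) + (-4)·(2) + (-2)·(-4) − (-37) = 32; |n| = √21.
Distance = |32| / √21 = 32/√21 ≈ 6.9830.

6.9830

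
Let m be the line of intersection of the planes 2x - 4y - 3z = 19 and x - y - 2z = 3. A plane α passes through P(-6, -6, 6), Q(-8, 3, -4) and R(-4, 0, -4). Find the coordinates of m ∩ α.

Direction of m: (2, -4, -3) × (1, -1, -2) = (5, 1, 2).
A point on m: solving the two plane equations with x = 14 gives (14, -3, 7).
PQ = (-2, 9, -10), PR = (2, 6, -10); a normal to α is PQ × PR = (-30, -40, -30).
Using P: α has equation -30x - 40y - 30z = 240.
Substitute r = (14, -3, 7) + t(5, 1, 2) into the plane: -510 + (-250)t = 240, so t = -3.
Intersection: (14, -3, 7) + (-3)·(5, 1, 2) = (-1, -6, 1).

(-1, -6, 1)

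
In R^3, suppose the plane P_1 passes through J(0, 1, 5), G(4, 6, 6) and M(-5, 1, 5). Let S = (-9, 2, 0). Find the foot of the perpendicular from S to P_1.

(-9, 1, 5)

JG = (4, 5, 1), JM = (-5, 0, 0); a normal to P_1 is JG × JM = (0, -5, 25).
Using J: P_1 has equation -5y + 25z = 120.
Foot = S − λn with λ = (n·S − d)/|n|² = (-10 − 120)/650 = -1/5.
Foot = (-9, 2, 0) − (-1/5)·(0, -5, 25) = (-9, 1, 5).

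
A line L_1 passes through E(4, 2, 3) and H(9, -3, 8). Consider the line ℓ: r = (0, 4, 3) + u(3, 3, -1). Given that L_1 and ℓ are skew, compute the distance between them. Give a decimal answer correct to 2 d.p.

2.14

A direction vector for L_1 is H − E = (5, -5, 5).
Common perpendicular direction n = (5, -5, 5) × (3, 3, -1) = (-10, 20, 30).
With w = (0, 4, 3) − (4, 2, 3) = (-4, 2, 0), w · n = 80.
Distance = |w · n| / |n| = |80| / √1400 ≈ 2.14.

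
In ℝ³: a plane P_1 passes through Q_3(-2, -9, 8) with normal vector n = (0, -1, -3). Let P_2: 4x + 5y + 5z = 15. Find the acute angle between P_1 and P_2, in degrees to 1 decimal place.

P_1: n·r = n·Q_3 gives -y - 3z = -15.
cos θ = |n₁·n₂| / (|n₁||n₂|) = |-20| / (√10 · √66).
θ = arccos(0.77850) ≈ 38.9°.

38.9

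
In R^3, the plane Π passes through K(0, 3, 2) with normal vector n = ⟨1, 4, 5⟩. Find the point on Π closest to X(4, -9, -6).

(6, -1, 4)

Π: n·r = n·K gives x + 4y + 5z = 22.
Foot = X − λn with λ = (n·X − d)/|n|² = (-62 − 22)/42 = -2.
Foot = (4, -9, -6) − (-2)·(1, 4, 5) = (6, -1, 4).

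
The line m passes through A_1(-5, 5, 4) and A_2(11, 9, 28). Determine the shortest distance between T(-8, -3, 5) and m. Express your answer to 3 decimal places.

8.385

A direction vector for m is A_2 − A_1 = (16, 4, 24).
Taking (-5, 5, 4) on m with direction v = (16, 4, 24): w = T − (-5, 5, 4) = (-3, -8, 1), and w × v = (-196, 88, 116).
Distance = |w × v| / |v| = √59616 / √848 ≈ 8.385.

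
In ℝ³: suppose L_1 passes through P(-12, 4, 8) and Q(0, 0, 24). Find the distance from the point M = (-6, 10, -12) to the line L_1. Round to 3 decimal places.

17.151

A direction vector for L_1 is Q − P = (12, -4, 16).
Taking (-12, 4, 8) on L_1 with direction v = (12, -4, 16): w = M − (-12, 4, 8) = (6, 6, -20), and w × v = (16, -336, -96).
Distance = |w × v| / |v| = √122368 / √416 ≈ 17.151.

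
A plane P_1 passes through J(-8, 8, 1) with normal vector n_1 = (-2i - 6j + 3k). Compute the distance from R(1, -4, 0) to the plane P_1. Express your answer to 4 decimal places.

7.2857

P_1: n_1·r = n_1·J gives -2x - 6y + 3z = -29.
n·R − d = (-2)·(1) + (-6)·(-4) + (3)·(0) − (-29) = 51; |n| = √49.
Distance = |51| / √49 = 51/√49 ≈ 7.2857.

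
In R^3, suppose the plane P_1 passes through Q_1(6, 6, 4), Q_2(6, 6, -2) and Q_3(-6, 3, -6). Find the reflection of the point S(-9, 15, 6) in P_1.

(-3, -9, 6)

Q_1Q_2 = (0, 0, -6), Q_1Q_3 = (-12, -3, -10); a normal to P_1 is Q_1Q_2 × Q_1Q_3 = (-18, 72, 0).
Using Q_1: P_1 has equation -18x + 72y = 324.
λ = (n·S − d)/|n|² = (1242 − 324)/5508 = 1/6.
Reflection = S − 2λn = (-9, 15, 6) − (1/3)·(-18, 72, 0) = (-3, -9, 6).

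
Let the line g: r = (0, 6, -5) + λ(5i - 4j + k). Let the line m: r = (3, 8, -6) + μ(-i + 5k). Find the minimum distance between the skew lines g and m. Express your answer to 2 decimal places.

3.27

Common perpendicular direction n = (5, -4, 1) × (-1, 0, 5) = (-20, -26, -4).
With w = (3, 8, -6) − (0, 6, -5) = (3, 2, -1), w · n = -108.
Distance = |w · n| / |n| = |-108| / √1092 ≈ 3.27.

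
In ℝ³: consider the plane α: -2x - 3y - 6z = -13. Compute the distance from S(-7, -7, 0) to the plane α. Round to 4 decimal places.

6.8571

n·S − d = (-2)·(-7) + (-3)·(-7) + (-6)·(0) − (-13) = 48; |n| = √49.
Distance = |48| / √49 = 48/√49 ≈ 6.8571.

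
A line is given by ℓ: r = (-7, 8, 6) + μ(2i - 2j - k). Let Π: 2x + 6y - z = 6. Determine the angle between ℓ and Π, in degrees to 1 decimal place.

21.4

sin θ = |n·v| / (|n||v|) = |-7| / (√41 · √9) = 0.36441.
θ ≈ 21.4°.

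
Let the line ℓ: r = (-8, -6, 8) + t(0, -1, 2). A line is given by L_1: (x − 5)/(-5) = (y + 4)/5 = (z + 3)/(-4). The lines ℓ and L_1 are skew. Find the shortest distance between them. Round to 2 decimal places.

L_1 has direction (-5, 5, -4) through (5, -4, -3).
Common perpendicular direction n = (0, -1, 2) × (-5, 5, -4) = (-6, -10, -5).
With w = (5, -4, -3) − (-8, -6, 8) = (13, 2, -11), w · n = -43.
Distance = |w · n| / |n| = |-43| / √161 ≈ 3.39.

3.39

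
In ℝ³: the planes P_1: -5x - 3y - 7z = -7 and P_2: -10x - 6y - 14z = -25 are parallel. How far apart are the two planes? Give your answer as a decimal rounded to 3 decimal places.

Rescale P_2 by 1/2: -5x - 3y - 7z = -25/2. Then distance = |-7 − (-25/2)| / √83 ≈ 0.604.

0.604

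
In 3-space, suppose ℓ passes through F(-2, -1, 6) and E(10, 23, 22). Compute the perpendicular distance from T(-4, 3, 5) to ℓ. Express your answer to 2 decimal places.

A direction vector for ℓ is E − F = (12, 24, 16).
Taking (-2, -1, 6) on ℓ with direction v = (12, 24, 16): w = T − (-2, -1, 6) = (-2, 4, -1), and w × v = (88, 20, -96).
Distance = |w × v| / |v| = √17360 / √976 ≈ 4.22.

4.22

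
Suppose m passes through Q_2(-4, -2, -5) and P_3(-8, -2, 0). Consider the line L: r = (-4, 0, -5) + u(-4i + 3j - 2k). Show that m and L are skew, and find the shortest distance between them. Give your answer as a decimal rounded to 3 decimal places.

A direction vector for m is P_3 − Q_2 = (-4, 0, 5).
Common perpendicular direction n = (-4, 0, 5) × (-4, 3, -2) = (-15, -28, -12).
With w = (-4, 0, -5) − (-4, -2, -5) = (0, 2, 0), w · n = -56.
Since n ≠ 0 the lines are not parallel, and w · n = -56 ≠ 0 so they do not intersect; hence they are skew.
Distance = |w · n| / |n| = |-56| / √1153 ≈ 1.649.

1.649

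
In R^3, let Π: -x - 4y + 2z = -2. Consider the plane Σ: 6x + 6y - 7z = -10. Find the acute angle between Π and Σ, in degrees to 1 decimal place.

29.2

cos θ = |n₁·n₂| / (|n₁||n₂|) = |-44| / (√21 · √121).
θ = arccos(0.87287) ≈ 29.2°.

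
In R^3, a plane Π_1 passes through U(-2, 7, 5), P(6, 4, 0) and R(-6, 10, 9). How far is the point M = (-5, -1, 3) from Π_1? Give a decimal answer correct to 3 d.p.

3.656

UP = (8, -3, -5), UR = (-4, 3, 4); a normal to Π_1 is UP × UR = (3, -12, 12).
Using U: Π_1 has equation 3x - 12y + 12z = -30.
n·M − d = (3)·(-5) + (-12)·(-1) + (12)·(3) − (-30) = 63; |n| = √297.
Distance = |63| / √297 = 63/√297 ≈ 3.656.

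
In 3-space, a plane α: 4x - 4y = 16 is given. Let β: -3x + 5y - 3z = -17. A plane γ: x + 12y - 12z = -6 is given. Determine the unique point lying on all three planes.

(6, 2, 3)

Solving the 3×3 linear system 4x - 4y = 16, -3x + 5y - 3z = -17, x + 12y - 12z = -6 (e.g. by elimination or Cramer's rule, determinant = 60) gives (6, 2, 3).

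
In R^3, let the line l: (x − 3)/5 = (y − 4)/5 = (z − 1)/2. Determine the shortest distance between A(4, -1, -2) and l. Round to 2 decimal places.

4.74

l has direction (5, 5, 2) through (3, 4, 1).
Taking (3, 4, 1) on l with direction v = (5, 5, 2): w = A − (3, 4, 1) = (1, -5, -3), and w × v = (5, -17, 30).
Distance = |w × v| / |v| = √1214 / √54 ≈ 4.74.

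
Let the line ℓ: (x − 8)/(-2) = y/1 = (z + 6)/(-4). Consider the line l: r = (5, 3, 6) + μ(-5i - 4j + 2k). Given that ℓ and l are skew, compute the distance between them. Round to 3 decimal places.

ℓ has direction (-2, 1, -4) through (8, 0, -6).
Common perpendicular direction n = (-2, 1, -4) × (-5, -4, 2) = (-14, 24, 13).
With w = (5, 3, 6) − (8, 0, -6) = (-3, 3, 12), w · n = 270.
Distance = |w · n| / |n| = |270| / √941 ≈ 8.802.

8.802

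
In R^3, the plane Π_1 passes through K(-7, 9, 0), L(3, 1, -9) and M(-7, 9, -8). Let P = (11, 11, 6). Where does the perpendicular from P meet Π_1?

KL = (10, -8, -9), KM = (0, 0, -8); a normal to Π_1 is KL × KM = (64, 80, 0).
Using K: Π_1 has equation 64x + 80y = 272.
Foot = P − λn with λ = (n·P − d)/|n|² = (1584 − 272)/10496 = 1/8.
Foot = (11, 11, 6) − (1/8)·(64, 80, 0) = (3, 1, 6).

(3, 1, 6)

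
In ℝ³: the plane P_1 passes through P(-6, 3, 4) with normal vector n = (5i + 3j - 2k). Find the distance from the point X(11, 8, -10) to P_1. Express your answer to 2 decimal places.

P_1: n·r = n·P gives 5x + 3y - 2z = -29.
n·X − d = (5)·(11) + (3)·(8) + (-2)·(-10) − (-29) = 128; |n| = √38.
Distance = |128| / √38 = 128/√38 ≈ 20.76.

20.76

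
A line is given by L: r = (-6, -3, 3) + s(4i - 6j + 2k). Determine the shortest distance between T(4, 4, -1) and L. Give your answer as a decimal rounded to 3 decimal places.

12.776

Taking (-6, -3, 3) on L with direction v = (4, -6, 2): w = T − (-6, -3, 3) = (10, 7, -4), and w × v = (-10, -36, -88).
Distance = |w × v| / |v| = √9140 / √56 ≈ 12.776.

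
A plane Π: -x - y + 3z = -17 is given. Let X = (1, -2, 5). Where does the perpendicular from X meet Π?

Foot = X − λn with λ = (n·X − d)/|n|² = (16 − (-17))/11 = 3.
Foot = (1, -2, 5) − 3·(-1, -1, 3) = (4, 1, -4).

(4, 1, -4)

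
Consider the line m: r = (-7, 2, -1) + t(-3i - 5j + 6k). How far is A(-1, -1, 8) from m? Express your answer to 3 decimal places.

9.426

Taking (-7, 2, -1) on m with direction v = (-3, -5, 6): w = A − (-7, 2, -1) = (6, -3, 9), and w × v = (27, -63, -39).
Distance = |w × v| / |v| = √6219 / √70 ≈ 9.426.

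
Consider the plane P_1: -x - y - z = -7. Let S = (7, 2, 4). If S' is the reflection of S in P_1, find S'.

λ = (n·S − d)/|n|² = (-13 − (-7))/3 = -2.
Reflection = S − 2λn = (7, 2, 4) − (-4)·(-1, -1, -1) = (3, -2, 0).

(3, -2, 0)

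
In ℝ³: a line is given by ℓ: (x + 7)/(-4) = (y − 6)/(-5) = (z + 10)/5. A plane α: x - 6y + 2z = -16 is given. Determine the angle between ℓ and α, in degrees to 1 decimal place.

43.8

ℓ has direction (-4, -5, 5) through (-7, 6, -10).
sin θ = |n·v| / (|n||v|) = |36| / (√41 · √66) = 0.69205.
θ ≈ 43.8°.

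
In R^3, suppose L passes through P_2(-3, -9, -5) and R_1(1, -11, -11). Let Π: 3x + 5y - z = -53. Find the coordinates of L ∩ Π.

(-5, -8, -2)

A direction vector for L is R_1 − P_2 = (4, -2, -6).
Substitute r = (-3, -9, -5) + t(4, -2, -6) into the plane: -49 + 8t = -53, so t = -1/2.
Intersection: (-3, -9, -5) + (-1/2)·(4, -2, -6) = (-5, -8, -2).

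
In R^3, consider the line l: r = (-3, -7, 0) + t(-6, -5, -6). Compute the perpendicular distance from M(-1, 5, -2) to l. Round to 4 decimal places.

10.7185

Taking (-3, -7, 0) on l with direction v = (-6, -5, -6): w = M − (-3, -7, 0) = (2, 12, -2), and w × v = (-82, 24, 62).
Distance = |w × v| / |v| = √11144 / √97 ≈ 10.7185.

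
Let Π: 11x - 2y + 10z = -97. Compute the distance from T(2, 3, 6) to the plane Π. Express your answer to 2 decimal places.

n·T − d = (11)·(2) + (-2)·(3) + (10)·(6) − (-97) = 173; |n| = √225.
Distance = |173| / √225 = 173/√225 ≈ 11.53.

11.53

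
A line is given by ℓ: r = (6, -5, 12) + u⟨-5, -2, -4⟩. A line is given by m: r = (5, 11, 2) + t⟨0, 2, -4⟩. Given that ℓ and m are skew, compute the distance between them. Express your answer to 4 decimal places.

Common perpendicular direction n = (-5, -2, -4) × (0, 2, -4) = (16, -20, -10).
With w = (5, 11, 2) − (6, -5, 12) = (-1, 16, -10), w · n = -236.
Distance = |w · n| / |n| = |-236| / √756 ≈ 8.5832.

8.5832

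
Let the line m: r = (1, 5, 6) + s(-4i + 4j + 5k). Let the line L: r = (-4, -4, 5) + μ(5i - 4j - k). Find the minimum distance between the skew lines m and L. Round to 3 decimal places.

9.924

Common perpendicular direction n = (-4, 4, 5) × (5, -4, -1) = (16, 21, -4).
With w = (-4, -4, 5) − (1, 5, 6) = (-5, -9, -1), w · n = -265.
Distance = |w · n| / |n| = |-265| / √713 ≈ 9.924.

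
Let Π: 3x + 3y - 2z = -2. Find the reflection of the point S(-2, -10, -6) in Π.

(4, -4, -10)

λ = (n·S − d)/|n|² = (-24 − (-2))/22 = -1.
Reflection = S − 2λn = (-2, -10, -6) − (-2)·(3, 3, -2) = (4, -4, -10).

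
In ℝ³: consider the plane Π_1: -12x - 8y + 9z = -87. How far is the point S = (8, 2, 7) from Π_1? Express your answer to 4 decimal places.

2.2353

n·S − d = (-12)·(8) + (-8)·(2) + (9)·(7) − (-87) = 38; |n| = √289.
Distance = |38| / √289 = 38/√289 ≈ 2.2353.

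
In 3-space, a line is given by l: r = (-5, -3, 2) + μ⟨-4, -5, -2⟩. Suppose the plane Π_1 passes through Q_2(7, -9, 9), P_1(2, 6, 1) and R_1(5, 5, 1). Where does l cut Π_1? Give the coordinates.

Q_2P_1 = (-5, 15, -8), Q_2R_1 = (-2, 14, -8); a normal to Π_1 is Q_2P_1 × Q_2R_1 = (-8, -24, -40).
Using Q_2: Π_1 has equation -8x - 24y - 40z = -200.
Substitute r = (-5, -3, 2) + t(-4, -5, -2) into the plane: 32 + 232t = -200, so t = -1.
Intersection: (-5, -3, 2) + (-1)·(-4, -5, -2) = (-1, 2, 4).

(-1, 2, 4)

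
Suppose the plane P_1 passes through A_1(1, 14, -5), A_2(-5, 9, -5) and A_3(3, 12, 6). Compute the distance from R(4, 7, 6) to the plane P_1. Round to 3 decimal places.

4.341

A_1A_2 = (-6, -5, 0), A_1A_3 = (2, -2, 11); a normal to P_1 is A_1A_2 × A_1A_3 = (-55, 66, 22).
Using A_1: P_1 has equation -55x + 66y + 22z = 759.
n·R − d = (-55)·(4) + (66)·(7) + (22)·(6) − 759 = -385; |n| = √7865.
Distance = |-385| / √7865 = 385/√7865 ≈ 4.341.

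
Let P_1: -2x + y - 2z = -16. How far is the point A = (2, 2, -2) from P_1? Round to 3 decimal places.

n·A − d = (-2)·(2) + (1)·(2) + (-2)·(-2) − (-16) = 18; |n| = √9.
Distance = |18| / √9 = 18/√9 ≈ 6.000.

6.000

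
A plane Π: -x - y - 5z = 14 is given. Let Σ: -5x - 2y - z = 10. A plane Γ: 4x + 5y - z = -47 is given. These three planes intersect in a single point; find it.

Solving the 3×3 linear system -x - y - 5z = 14, -5x - 2y - z = 10, 4x + 5y - z = -47 (e.g. by elimination or Cramer's rule, determinant = 87) gives (3, -12, -1).

(3, -12, -1)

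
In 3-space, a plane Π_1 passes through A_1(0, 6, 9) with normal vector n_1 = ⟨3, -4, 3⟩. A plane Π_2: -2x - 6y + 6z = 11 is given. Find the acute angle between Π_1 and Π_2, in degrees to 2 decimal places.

Π_1: n_1·r = n_1·A_1 gives 3x - 4y + 3z = 3.
cos θ = |n₁·n₂| / (|n₁||n₂|) = |36| / (√34 · √76).
θ = arccos(0.70820) ≈ 44.91°.

44.91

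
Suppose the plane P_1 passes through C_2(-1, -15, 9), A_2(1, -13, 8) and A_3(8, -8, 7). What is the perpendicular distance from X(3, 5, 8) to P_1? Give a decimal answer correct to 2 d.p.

11.88

C_2A_2 = (2, 2, -1), C_2A_3 = (9, 7, -2); a normal to P_1 is C_2A_2 × C_2A_3 = (3, -5, -4).
Using C_2: P_1 has equation 3x - 5y - 4z = 36.
n·X − d = (3)·(3) + (-5)·(5) + (-4)·(8) − 36 = -84; |n| = √50.
Distance = |-84| / √50 = 84/√50 ≈ 11.88.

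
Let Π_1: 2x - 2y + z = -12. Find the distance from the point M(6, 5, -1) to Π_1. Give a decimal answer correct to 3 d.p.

n·M − d = (2)·(6) + (-2)·(5) + (1)·(-1) − (-12) = 13; |n| = √9.
Distance = |13| / √9 = 13/√9 ≈ 4.333.

4.333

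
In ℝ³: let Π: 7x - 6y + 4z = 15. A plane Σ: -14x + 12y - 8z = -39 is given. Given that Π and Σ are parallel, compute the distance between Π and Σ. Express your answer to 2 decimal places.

0.45

Rescale Σ by 1/(-2): 7x - 6y + 4z = 39/2. Then distance = |15 − (39/2)| / √101 ≈ 0.45.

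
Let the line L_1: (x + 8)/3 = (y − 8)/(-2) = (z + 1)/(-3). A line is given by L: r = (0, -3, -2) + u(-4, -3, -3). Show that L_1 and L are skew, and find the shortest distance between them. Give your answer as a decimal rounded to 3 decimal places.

8.755

L_1 has direction (3, -2, -3) through (-8, 8, -1).
Common perpendicular direction n = (3, -2, -3) × (-4, -3, -3) = (-3, 21, -17).
With w = (0, -3, -2) − (-8, 8, -1) = (8, -11, -1), w · n = -238.
Since n ≠ 0 the lines are not parallel, and w · n = -238 ≠ 0 so they do not intersect; hence they are skew.
Distance = |w · n| / |n| = |-238| / √739 ≈ 8.755.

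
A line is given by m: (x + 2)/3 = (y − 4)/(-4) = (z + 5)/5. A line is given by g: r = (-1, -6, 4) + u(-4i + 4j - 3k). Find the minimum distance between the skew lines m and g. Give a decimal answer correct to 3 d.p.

m has direction (3, -4, 5) through (-2, 4, -5).
Common perpendicular direction n = (3, -4, 5) × (-4, 4, -3) = (-8, -11, -4).
With w = (-1, -6, 4) − (-2, 4, -5) = (1, -10, 9), w · n = 66.
Distance = |w · n| / |n| = |66| / √201 ≈ 4.655.

4.655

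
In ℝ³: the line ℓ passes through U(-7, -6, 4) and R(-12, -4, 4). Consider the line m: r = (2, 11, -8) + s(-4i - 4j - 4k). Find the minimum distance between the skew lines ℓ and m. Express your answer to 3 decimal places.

21.174

A direction vector for ℓ is R − U = (-5, 2, 0).
Common perpendicular direction n = (-5, 2, 0) × (-4, -4, -4) = (-8, -20, 28).
With w = (2, 11, -8) − (-7, -6, 4) = (9, 17, -12), w · n = -748.
Distance = |w · n| / |n| = |-748| / √1248 ≈ 21.174.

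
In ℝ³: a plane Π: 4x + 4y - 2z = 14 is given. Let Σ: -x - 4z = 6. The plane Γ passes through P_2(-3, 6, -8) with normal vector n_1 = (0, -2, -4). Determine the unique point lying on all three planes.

Γ: n_1·r = n_1·P_2 gives -2y - 4z = 20.
Solving the 3×3 linear system 4x + 4y - 2z = 14, -x - 4z = 6, -2y - 4z = 20 (e.g. by elimination or Cramer's rule, determinant = -52) gives (6, -4, -3).

(6, -4, -3)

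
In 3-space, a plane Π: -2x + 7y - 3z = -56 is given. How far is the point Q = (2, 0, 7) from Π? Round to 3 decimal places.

n·Q − d = (-2)·(2) + (7)·(0) + (-3)·(7) − (-56) = 31; |n| = √62.
Distance = |31| / √62 = 31/√62 ≈ 3.937.

3.937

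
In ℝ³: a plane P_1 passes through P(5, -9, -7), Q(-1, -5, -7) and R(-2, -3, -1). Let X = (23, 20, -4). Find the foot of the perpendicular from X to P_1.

(5, -7, 2)

PQ = (-6, 4, 0), PR = (-7, 6, 6); a normal to P_1 is PQ × PR = (24, 36, -8).
Using P: P_1 has equation 24x + 36y - 8z = -148.
Foot = X − λn with λ = (n·X − d)/|n|² = (1304 − (-148))/1936 = 3/4.
Foot = (23, 20, -4) − (3/4)·(24, 36, -8) = (5, -7, 2).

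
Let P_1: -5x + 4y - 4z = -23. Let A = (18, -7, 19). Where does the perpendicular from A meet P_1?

(3, 5, 7)

Foot = A − λn with λ = (n·A − d)/|n|² = (-194 − (-23))/57 = -3.
Foot = (18, -7, 19) − (-3)·(-5, 4, -4) = (3, 5, 7).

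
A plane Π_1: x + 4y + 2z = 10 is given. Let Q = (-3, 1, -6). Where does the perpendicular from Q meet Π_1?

(-2, 5, -4)

Foot = Q − λn with λ = (n·Q − d)/|n|² = (-11 − 10)/21 = -1.
Foot = (-3, 1, -6) − (-1)·(1, 4, 2) = (-2, 5, -4).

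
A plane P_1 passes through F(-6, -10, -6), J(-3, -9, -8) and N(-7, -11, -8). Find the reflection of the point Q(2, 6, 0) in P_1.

(10, -10, 4)

FJ = (3, 1, -2), FN = (-1, -1, -2); a normal to P_1 is FJ × FN = (-4, 8, -2).
Using F: P_1 has equation -4x + 8y - 2z = -44.
λ = (n·Q − d)/|n|² = (40 − (-44))/84 = 1.
Reflection = Q − 2λn = (2, 6, 0) − 2·(-4, 8, -2) = (10, -10, 4).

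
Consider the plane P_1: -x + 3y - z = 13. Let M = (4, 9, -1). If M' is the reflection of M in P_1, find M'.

λ = (n·M − d)/|n|² = (24 − 13)/11 = 1.
Reflection = M − 2λn = (4, 9, -1) − 2·(-1, 3, -1) = (6, 3, 1).

(6, 3, 1)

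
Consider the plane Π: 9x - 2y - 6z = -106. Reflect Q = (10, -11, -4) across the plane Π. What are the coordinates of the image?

λ = (n·Q − d)/|n|² = (136 − (-106))/121 = 2.
Reflection = Q − 2λn = (10, -11, -4) − 4·(9, -2, -6) = (-26, -3, 20).

(-26, -3, 20)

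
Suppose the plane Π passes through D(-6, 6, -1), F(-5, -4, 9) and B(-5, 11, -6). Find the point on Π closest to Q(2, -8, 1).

(2, -2, 7)

DF = (1, -10, 10), DB = (1, 5, -5); a normal to Π is DF × DB = (0, 15, 15).
Using D: Π has equation 15y + 15z = 75.
Foot = Q − λn with λ = (n·Q − d)/|n|² = (-105 − 75)/450 = -2/5.
Foot = (2, -8, 1) − (-2/5)·(0, 15, 15) = (2, -2, 7).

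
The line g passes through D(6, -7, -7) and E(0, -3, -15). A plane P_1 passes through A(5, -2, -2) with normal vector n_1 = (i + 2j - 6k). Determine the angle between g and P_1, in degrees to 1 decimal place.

A direction vector for g is E − D = (-6, 4, -8).
P_1: n_1·r = n_1·A gives x + 2y - 6z = 13.
sin θ = |n·v| / (|n||v|) = |50| / (√41 · √116) = 0.72502.
θ ≈ 46.5°.

46.5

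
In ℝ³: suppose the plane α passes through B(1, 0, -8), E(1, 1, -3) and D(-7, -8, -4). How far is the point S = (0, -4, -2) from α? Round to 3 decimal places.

2.733

BE = (0, 1, 5), BD = (-8, -8, 4); a normal to α is BE × BD = (44, -40, 8).
Using B: α has equation 44x - 40y + 8z = -20.
n·S − d = (44)·(0) + (-40)·(-4) + (8)·(-2) − (-20) = 164; |n| = √3600.
Distance = |164| / √3600 = 164/√3600 ≈ 2.733.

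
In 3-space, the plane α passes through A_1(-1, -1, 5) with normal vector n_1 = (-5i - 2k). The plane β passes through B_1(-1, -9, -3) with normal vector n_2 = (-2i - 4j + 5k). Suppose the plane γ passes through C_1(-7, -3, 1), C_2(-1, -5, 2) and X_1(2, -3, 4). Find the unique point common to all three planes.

α: n_1·r = n_1·A_1 gives -5x - 2z = -5.
β: n_2·r = n_2·B_1 gives -2x - 4y + 5z = 23.
C_1C_2 = (6, -2, 1), C_1X_1 = (9, 0, 3); a normal to γ is C_1C_2 × C_1X_1 = (-6, -9, 18).
Using C_1: γ has equation -6x - 9y + 18z = 87.
Solving the 3×3 linear system -5x - 2z = -5, -2x - 4y + 5z = 23, -6x - 9y + 18z = 87 (e.g. by elimination or Cramer's rule, determinant = 147) gives (-1, 1, 5).

(-1, 1, 5)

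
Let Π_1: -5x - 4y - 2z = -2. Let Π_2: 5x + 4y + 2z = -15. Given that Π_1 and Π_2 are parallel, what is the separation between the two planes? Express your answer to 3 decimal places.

2.534

Rescale Π_2 by 1/(-1): -5x - 4y - 2z = 15. Then distance = |-2 − 15| / √45 ≈ 2.534.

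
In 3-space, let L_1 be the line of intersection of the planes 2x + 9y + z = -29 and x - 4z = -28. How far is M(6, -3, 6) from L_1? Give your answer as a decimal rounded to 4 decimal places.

Direction of L_1: (2, 9, 1) × (1, 0, -4) = (-36, 9, -9).
A point on L_1: solving the two plane equations with x = 0 gives (0, -4, 7).
Taking (0, -4, 7) on L_1 with direction v = (-36, 9, -9): w = M − (0, -4, 7) = (6, 1, -1), and w × v = (0, 90, 90).
Distance = |w × v| / |v| = √16200 / √1458 ≈ 3.3333.

3.3333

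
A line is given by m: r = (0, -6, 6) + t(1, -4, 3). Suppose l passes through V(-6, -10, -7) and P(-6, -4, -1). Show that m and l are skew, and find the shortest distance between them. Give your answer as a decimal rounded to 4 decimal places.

4.6209

A direction vector for l is P − V = (0, 6, 6).
Common perpendicular direction n = (1, -4, 3) × (0, 6, 6) = (-42, -6, 6).
With w = (-6, -10, -7) − (0, -6, 6) = (-6, -4, -13), w · n = 198.
Since n ≠ 0 the lines are not parallel, and w · n = 198 ≠ 0 so they do not intersect; hence they are skew.
Distance = |w · n| / |n| = |198| / √1836 ≈ 4.6209.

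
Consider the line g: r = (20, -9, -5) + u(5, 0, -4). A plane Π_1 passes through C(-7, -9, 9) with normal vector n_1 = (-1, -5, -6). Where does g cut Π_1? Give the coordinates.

Π_1: n_1·r = n_1·C gives -x - 5y - 6z = -2.
Substitute r = (20, -9, -5) + t(5, 0, -4) into the plane: 55 + 19t = -2, so t = -3.
Intersection: (20, -9, -5) + (-3)·(5, 0, -4) = (5, -9, 7).

(5, -9, 7)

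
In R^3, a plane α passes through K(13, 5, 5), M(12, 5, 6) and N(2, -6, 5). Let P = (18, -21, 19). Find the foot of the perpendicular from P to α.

KM = (-1, 0, 1), KN = (-11, -11, 0); a normal to α is KM × KN = (11, -11, 11).
Using K: α has equation 11x - 11y + 11z = 143.
Foot = P − λn with λ = (n·P − d)/|n|² = (638 − 143)/363 = 15/11.
Foot = (18, -21, 19) − (15/11)·(11, -11, 11) = (3, -6, 4).

(3, -6, 4)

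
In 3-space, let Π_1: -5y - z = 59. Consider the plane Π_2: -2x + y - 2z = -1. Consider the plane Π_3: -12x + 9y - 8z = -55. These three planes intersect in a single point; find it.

(-1, -11, -4)

Solving the 3×3 linear system -5y - z = 59, -2x + y - 2z = -1, -12x + 9y - 8z = -55 (e.g. by elimination or Cramer's rule, determinant = -34) gives (-1, -11, -4).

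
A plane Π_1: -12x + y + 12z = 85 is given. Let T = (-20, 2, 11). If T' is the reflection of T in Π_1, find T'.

(4, 0, -13)

λ = (n·T − d)/|n|² = (374 − 85)/289 = 1.
Reflection = T − 2λn = (-20, 2, 11) − 2·(-12, 1, 12) = (4, 0, -13).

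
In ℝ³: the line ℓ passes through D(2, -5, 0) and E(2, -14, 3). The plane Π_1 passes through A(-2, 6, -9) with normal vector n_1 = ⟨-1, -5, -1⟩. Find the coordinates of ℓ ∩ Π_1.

A direction vector for ℓ is E − D = (0, -9, 3).
Π_1: n_1·r = n_1·A gives -x - 5y - z = -19.
Substitute r = (2, -5, 0) + t(0, -9, 3) into the plane: 23 + 42t = -19, so t = -1.
Intersection: (2, -5, 0) + (-1)·(0, -9, 3) = (2, 4, -3).

(2, 4, -3)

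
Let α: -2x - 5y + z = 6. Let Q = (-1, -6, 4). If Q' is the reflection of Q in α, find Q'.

(3, 4, 2)

λ = (n·Q − d)/|n|² = (36 − 6)/30 = 1.
Reflection = Q − 2λn = (-1, -6, 4) − 2·(-2, -5, 1) = (3, 4, 2).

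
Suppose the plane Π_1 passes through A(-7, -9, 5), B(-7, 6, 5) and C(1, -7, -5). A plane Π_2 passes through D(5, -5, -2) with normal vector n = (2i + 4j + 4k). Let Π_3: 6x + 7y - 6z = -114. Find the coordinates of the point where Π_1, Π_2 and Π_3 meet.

AB = (0, 15, 0), AC = (8, 2, -10); a normal to Π_1 is AB × AC = (-150, 0, -120).
Using A: Π_1 has equation -150x - 120z = 450.
Π_2: n·r = n·D gives 2x + 4y + 4z = -18.
Solving the 3×3 linear system -150x - 120z = 450, 2x + 4y + 4z = -18, 6x + 7y - 6z = -114 (e.g. by elimination or Cramer's rule, determinant = 9000) gives (-7, -6, 5).

(-7, -6, 5)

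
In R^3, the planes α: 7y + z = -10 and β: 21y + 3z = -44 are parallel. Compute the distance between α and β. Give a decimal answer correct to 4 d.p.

Rescale β by 1/3: 7y + z = -44/3. Then distance = |-10 − (-44/3)| / √50 ≈ 0.6600.

0.6600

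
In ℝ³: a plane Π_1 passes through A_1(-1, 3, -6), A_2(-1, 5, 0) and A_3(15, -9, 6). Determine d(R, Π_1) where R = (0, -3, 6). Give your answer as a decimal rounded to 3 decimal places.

6.194

A_1A_2 = (0, 2, 6), A_1A_3 = (16, -12, 12); a normal to Π_1 is A_1A_2 × A_1A_3 = (96, 96, -32).
Using A_1: Π_1 has equation 96x + 96y - 32z = 384.
n·R − d = (96)·(0) + (96)·(-3) + (-32)·(6) − 384 = -864; |n| = √19456.
Distance = |-864| / √19456 = 864/√19456 ≈ 6.194.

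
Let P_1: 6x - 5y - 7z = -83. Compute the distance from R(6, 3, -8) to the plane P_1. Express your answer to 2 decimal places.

n·R − d = (6)·(6) + (-5)·(3) + (-7)·(-8) − (-83) = 160; |n| = √110.
Distance = |160| / √110 = 160/√110 ≈ 15.26.

15.26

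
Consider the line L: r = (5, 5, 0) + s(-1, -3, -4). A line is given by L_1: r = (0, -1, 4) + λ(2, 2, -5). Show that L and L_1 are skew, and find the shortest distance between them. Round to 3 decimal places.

0.786

Common perpendicular direction n = (-1, -3, -4) × (2, 2, -5) = (23, -13, 4).
With w = (0, -1, 4) − (5, 5, 0) = (-5, -6, 4), w · n = -21.
Since n ≠ 0 the lines are not parallel, and w · n = -21 ≠ 0 so they do not intersect; hence they are skew.
Distance = |w · n| / |n| = |-21| / √714 ≈ 0.786.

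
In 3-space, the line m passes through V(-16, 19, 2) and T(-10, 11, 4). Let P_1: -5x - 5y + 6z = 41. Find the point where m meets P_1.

A direction vector for m is T − V = (6, -8, 2).
Substitute r = (-16, 19, 2) + t(6, -8, 2) into the plane: -3 + 22t = 41, so t = 2.
Intersection: (-16, 19, 2) + 2·(6, -8, 2) = (-4, 3, 6).

(-4, 3, 6)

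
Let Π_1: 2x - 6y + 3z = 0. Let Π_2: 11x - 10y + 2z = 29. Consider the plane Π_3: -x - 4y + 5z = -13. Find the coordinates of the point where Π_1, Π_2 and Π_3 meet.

Solving the 3×3 linear system 2x - 6y + 3z = 0, 11x - 10y + 2z = 29, -x - 4y + 5z = -13 (e.g. by elimination or Cramer's rule, determinant = 96) gives (3, 0, -2).

(3, 0, -2)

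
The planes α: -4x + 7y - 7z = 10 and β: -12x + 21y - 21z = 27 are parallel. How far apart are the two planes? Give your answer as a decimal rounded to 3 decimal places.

Rescale β by 1/3: -4x + 7y - 7z = 9. Then distance = |10 − 9| / √114 ≈ 0.094.

0.094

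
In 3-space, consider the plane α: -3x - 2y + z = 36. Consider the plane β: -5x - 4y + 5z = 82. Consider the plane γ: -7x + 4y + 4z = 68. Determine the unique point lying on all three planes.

(-8, -3, 6)

Solving the 3×3 linear system -3x - 2y + z = 36, -5x - 4y + 5z = 82, -7x + 4y + 4z = 68 (e.g. by elimination or Cramer's rule, determinant = 90) gives (-8, -3, 6).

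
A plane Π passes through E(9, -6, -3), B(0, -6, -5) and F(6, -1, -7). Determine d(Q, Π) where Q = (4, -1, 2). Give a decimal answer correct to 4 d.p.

EB = (-9, 0, -2), EF = (-3, 5, -4); a normal to Π is EB × EF = (10, -30, -45).
Using E: Π has equation 10x - 30y - 45z = 405.
n·Q − d = (10)·(4) + (-30)·(-1) + (-45)·(2) − 405 = -425; |n| = √3025.
Distance = |-425| / √3025 = 425/√3025 ≈ 7.7273.

7.7273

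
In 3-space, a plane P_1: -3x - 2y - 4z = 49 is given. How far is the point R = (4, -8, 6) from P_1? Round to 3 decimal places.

12.813

n·R − d = (-3)·(4) + (-2)·(-8) + (-4)·(6) − 49 = -69; |n| = √29.
Distance = |-69| / √29 = 69/√29 ≈ 12.813.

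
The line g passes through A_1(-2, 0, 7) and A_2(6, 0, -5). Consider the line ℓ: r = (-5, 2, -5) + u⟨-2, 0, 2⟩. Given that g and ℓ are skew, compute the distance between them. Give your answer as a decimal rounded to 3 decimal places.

A direction vector for g is A_2 − A_1 = (8, 0, -12).
Common perpendicular direction n = (8, 0, -12) × (-2, 0, 2) = (0, 8, 0).
With w = (-5, 2, -5) − (-2, 0, 7) = (-3, 2, -12), w · n = 16.
Distance = |w · n| / |n| = |16| / √64 ≈ 2.000.

2.000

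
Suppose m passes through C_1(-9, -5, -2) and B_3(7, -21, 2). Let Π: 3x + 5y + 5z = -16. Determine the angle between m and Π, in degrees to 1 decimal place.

A direction vector for m is B_3 − C_1 = (16, -16, 4).
sin θ = |n·v| / (|n||v|) = |-12| / (√59 · √528) = 0.06799.
θ ≈ 3.9°.

3.9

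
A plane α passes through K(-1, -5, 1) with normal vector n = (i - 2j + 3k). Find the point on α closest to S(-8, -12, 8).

(-10, -8, 2)

α: n·r = n·K gives x - 2y + 3z = 12.
Foot = S − λn with λ = (n·S − d)/|n|² = (40 − 12)/14 = 2.
Foot = (-8, -12, 8) − 2·(1, -2, 3) = (-10, -8, 2).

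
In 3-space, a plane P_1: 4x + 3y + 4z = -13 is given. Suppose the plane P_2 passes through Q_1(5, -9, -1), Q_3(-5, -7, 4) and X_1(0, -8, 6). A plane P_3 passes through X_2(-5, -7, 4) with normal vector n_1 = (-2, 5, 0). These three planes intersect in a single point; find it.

Q_1Q_3 = (-10, 2, 5), Q_1X_1 = (-5, 1, 7); a normal to P_2 is Q_1Q_3 × Q_1X_1 = (9, 45, 0).
Using Q_1: P_2 has equation 9x + 45y = -360.
P_3: n_1·r = n_1·X_2 gives -2x + 5y = -25.
Solving the 3×3 linear system 4x + 3y + 4z = -13, 9x + 45y = -360, -2x + 5y = -25 (e.g. by elimination or Cramer's rule, determinant = 540) gives (-5, -7, 7).

(-5, -7, 7)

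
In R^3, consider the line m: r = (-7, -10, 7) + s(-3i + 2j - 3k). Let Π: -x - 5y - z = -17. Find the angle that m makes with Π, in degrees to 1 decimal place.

sin θ = |n·v| / (|n||v|) = |-4| / (√27 · √22) = 0.16412.
θ ≈ 9.4°.

9.4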